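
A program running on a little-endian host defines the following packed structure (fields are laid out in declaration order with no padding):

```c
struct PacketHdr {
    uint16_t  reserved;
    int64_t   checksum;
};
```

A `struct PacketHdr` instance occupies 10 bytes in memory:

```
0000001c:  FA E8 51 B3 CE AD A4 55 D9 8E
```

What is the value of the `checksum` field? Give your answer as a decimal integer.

`checksum` follows `reserved` (2 bytes), so it starts at byte offset 2 and occupies 8 bytes.
Bytes at offsets 2..9: 51 B3 CE AD A4 55 D9 8E.
Little-endian: lowest address holds the least-significant byte.
Reassemble most-significant byte first: 8E D9 55 A4 AD CE B3 51 → 0x8ED955A4ADCEB351.
Top bit is set, so as a signed 64-bit value this is 0x8ED955A4ADCEB351 − 2^64 = -8153391484598570159.

-8153391484598570159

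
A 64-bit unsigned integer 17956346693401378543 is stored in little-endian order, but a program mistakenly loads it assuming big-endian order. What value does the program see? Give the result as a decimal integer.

17956346693401378543 in 64-bit hexadecimal is 0xF931C22E4BF2FEEF.
Stored little-endian, the bytes at ascending addresses are EF FE F2 4B 2E C2 31 F9.
Read back as big-endian, the last byte is least significant, giving 0xEFFEF24B2EC231F9.
0xEFFEF24B2EC231F9 = 17293526023870231033.

17293526023870231033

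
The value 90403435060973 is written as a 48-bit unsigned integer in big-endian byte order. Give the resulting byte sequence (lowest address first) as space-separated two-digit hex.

90403435060973 in hexadecimal, padded to 48 bits, is 0x5238B0A21EED.
Split into bytes (most-significant first): 52 38 B0 A2 1E ED.
In big-endian order the high byte comes first in memory.
So the memory order matches the most-significant-first order: 52 38 B0 A2 1E ED.

52 38 B0 A2 1E ED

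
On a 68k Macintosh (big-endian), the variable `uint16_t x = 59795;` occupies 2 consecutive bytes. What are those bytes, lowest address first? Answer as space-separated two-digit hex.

59795 in hexadecimal, padded to 16 bits, is 0xE993.
Split into bytes (most-significant first): E9 93.
Big-endian stores the most-significant byte at the lowest address.
So the memory order matches the most-significant-first order: E9 93.

E9 93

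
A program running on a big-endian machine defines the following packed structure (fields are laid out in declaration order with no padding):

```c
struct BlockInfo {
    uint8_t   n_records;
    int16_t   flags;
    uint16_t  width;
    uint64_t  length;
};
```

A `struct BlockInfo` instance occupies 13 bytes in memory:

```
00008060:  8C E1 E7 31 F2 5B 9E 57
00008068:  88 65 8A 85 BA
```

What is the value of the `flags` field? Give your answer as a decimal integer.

`flags` follows `n_records` (1 byte), so it starts at byte offset 1 and occupies 2 bytes.
Bytes at offsets 1..2: E1 E7.
In big-endian order the high byte comes first in memory.
The bytes are already most-significant first: 0xE1E7.
Top bit is set, so as a signed 16-bit value this is 0xE1E7 − 2^16 = -7705.

-7705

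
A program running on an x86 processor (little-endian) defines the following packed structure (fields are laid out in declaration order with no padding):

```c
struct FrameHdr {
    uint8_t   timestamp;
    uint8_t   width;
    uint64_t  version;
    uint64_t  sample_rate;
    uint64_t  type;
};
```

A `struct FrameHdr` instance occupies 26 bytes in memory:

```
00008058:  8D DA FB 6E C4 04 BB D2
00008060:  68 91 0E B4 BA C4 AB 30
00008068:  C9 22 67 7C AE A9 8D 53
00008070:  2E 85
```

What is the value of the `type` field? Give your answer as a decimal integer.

9596699723875384423

`type` follows `timestamp` (1 B), `width` (1 B), `version` (8 B), `sample_rate` (8 B), so it starts at offset 1 + 1 + 8 + 8 = 18 and occupies 8 bytes.
Bytes at offsets 18..25: 67 7C AE A9 8D 53 2E 85.
Little-endian stores the least-significant byte at the lowest address.
Reassemble most-significant byte first: 85 2E 53 8D A9 AE 7C 67 → 0x852E538DA9AE7C67.
0x852E538DA9AE7C67 = 9596699723875384423.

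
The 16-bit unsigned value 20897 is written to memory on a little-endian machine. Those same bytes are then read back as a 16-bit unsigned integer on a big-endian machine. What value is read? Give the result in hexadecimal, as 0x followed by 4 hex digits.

0xA151

20897 in 16-bit hexadecimal is 0x51A1.
Stored little-endian, the bytes at ascending addresses are A1 51.
Read back as big-endian, the last byte is least significant, giving 0xA151.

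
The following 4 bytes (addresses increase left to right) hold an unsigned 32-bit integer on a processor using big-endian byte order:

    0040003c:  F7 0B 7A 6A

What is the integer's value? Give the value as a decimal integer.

Big-endian stores the most-significant byte at the lowest address.
The bytes are already most-significant first: 0xF70B7A6A.
0xF70B7A6A = 4144724586.

4144724586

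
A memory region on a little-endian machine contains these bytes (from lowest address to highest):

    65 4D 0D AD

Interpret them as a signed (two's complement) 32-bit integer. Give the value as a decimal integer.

Little-endian stores the least-significant byte at the lowest address.
Reassemble most-significant byte first: AD 0D 4D 65 → 0xAD0D4D65.
Top bit is set, so as a signed 32-bit value this is 0xAD0D4D65 − 2^32 = -1391637147.

-1391637147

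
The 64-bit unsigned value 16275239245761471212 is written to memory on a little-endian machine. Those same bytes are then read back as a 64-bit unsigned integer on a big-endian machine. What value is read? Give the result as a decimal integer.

16275239245761471212 in 64-bit hexadecimal is 0xE1DD43DD361BE2EC.
Stored little-endian, the bytes at ascending addresses are EC E2 1B 36 DD 43 DD E1.
Read back as big-endian, the last byte is least significant, giving 0xECE21B36DD43DDE1.
0xECE21B36DD43DDE1 = 17069235460141997537.

17069235460141997537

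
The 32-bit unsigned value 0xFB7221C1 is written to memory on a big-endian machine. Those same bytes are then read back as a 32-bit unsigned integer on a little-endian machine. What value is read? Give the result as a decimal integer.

Stored big-endian, the bytes at ascending addresses are FB 72 21 C1.
Read back as little-endian, the first byte is least significant, giving 0xC12172FB.
0xC12172FB = 3240194811.

3240194811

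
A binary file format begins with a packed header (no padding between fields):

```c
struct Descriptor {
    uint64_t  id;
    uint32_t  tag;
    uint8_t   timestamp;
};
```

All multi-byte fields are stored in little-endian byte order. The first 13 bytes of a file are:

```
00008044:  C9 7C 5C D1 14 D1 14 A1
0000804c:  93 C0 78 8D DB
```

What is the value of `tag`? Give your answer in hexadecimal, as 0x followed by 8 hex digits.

`tag` follows `id` (8 bytes), so it starts at byte offset 8 and occupies 4 bytes.
Bytes at offsets 8..11: 93 C0 78 8D.
Little-endian: lowest address holds the least-significant byte.
Reassemble most-significant byte first: 8D 78 C0 93 → 0x8D78C093.

0x8D78C093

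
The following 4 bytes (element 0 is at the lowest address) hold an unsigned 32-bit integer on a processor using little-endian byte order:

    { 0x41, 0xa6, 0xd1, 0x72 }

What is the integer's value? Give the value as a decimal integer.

Little-endian stores the least-significant byte at the lowest address.
Reassemble most-significant byte first: 72 D1 A6 41 → 0x72D1A641.
0x72D1A641 = 1926342209.

1926342209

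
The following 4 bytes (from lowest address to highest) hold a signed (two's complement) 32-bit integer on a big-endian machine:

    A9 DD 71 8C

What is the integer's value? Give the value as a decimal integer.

Big-endian stores the most-significant byte at the lowest address.
The bytes are already most-significant first: 0xA9DD718C.
Top bit is set, so as a signed 32-bit value this is 0xA9DD718C − 2^32 = -1445105268.

-1445105268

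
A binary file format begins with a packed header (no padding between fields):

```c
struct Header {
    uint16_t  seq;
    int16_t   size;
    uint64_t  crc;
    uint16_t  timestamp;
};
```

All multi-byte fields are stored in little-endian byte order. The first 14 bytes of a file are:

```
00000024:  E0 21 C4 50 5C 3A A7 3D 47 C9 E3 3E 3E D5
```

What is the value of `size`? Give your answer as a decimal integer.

`size` follows `seq` (2 bytes), so it starts at byte offset 2 and occupies 2 bytes.
Bytes at offsets 2..3: C4 50.
Little-endian stores the least-significant byte at the lowest address.
Reassemble most-significant byte first: 50 C4 → 0x50C4.
0x50C4 = 20676.

20676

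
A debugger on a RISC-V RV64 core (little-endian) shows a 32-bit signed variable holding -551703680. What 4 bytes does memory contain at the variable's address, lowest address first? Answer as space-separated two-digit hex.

Two's complement of -551703680 in 32 bits: 551703680 = 0x20E25480; invert → 0xDF1DAB7F; add 1 → 0xDF1DAB80.
Split into bytes (most-significant first): DF 1D AB 80.
Little-endian: lowest address holds the least-significant byte.
So at ascending addresses the bytes are 80 AB 1D DF.

80 AB 1D DF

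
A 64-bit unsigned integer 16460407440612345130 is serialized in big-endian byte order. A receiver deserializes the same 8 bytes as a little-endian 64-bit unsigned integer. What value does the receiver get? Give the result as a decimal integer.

3046092731720757220

16460407440612345130 in 64-bit hexadecimal is 0xE46F1D5B33E5452A.
Stored big-endian, the bytes at ascending addresses are E4 6F 1D 5B 33 E5 45 2A.
Read back as little-endian, the first byte is least significant, giving 0x2A45E5335B1D6FE4.
0x2A45E5335B1D6FE4 = 3046092731720757220.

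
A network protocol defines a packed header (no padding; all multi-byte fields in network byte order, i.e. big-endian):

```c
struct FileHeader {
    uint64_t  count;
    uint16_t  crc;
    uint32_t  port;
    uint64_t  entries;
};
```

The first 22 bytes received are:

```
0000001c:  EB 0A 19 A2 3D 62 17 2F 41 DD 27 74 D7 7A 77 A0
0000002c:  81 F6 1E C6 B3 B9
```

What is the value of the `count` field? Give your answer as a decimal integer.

16936377533285406511

`count` is the first field, at byte offset 0, occupying 8 bytes.
Bytes at offsets 0..7: EB 0A 19 A2 3D 62 17 2F.
In big-endian order the high byte comes first in memory.
The bytes are already most-significant first: 0xEB0A19A23D62172F.
0xEB0A19A23D62172F = 16936377533285406511.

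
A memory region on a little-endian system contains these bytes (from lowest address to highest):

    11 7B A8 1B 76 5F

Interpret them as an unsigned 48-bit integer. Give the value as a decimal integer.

104960874806033

In little-endian order the low byte comes first in memory.
Reassemble most-significant byte first: 5F 76 1B A8 7B 11 → 0x5F761BA87B11.
0x5F761BA87B11 = 104960874806033.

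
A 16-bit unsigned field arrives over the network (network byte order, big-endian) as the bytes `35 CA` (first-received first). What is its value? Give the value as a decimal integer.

13770

In big-endian order the high byte comes first in memory.
The bytes are already most-significant first: 0x35CA.
0x35CA = 13770.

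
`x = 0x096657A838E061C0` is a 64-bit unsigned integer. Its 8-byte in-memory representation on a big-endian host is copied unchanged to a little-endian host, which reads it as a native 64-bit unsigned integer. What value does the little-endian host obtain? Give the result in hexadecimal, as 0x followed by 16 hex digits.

0xC061E038A8576609

Stored big-endian, the bytes at ascending addresses are 09 66 57 A8 38 E0 61 C0.
Read back as little-endian, the first byte is least significant, giving 0xC061E038A8576609.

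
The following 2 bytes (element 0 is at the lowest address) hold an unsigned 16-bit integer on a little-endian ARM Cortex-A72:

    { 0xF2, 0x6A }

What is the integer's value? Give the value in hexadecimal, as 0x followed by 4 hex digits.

0x6AF2

Little-endian stores the least-significant byte at the lowest address.
Reassemble most-significant byte first: 6A F2 → 0x6AF2.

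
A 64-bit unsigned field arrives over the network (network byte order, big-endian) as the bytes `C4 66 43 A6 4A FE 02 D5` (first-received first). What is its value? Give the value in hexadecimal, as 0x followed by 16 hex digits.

0xC46643A64AFE02D5

In big-endian order the high byte comes first in memory.
The bytes are already most-significant first: 0xC46643A64AFE02D5.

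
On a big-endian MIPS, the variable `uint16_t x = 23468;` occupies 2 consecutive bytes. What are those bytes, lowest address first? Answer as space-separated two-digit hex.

23468 in hexadecimal, padded to 16 bits, is 0x5BAC.
Split into bytes (most-significant first): 5B AC.
Big-endian stores the most-significant byte at the lowest address.
So the memory order matches the most-significant-first order: 5B AC.

5B AC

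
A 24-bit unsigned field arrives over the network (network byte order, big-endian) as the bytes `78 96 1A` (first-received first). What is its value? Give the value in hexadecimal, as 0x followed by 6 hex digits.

0x78961A

In big-endian order the high byte comes first in memory.
The bytes are already most-significant first: 0x78961A.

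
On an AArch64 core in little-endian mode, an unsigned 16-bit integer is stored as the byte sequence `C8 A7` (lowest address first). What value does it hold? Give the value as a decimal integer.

42952

Little-endian: lowest address holds the least-significant byte.
Reassemble most-significant byte first: A7 C8 → 0xA7C8.
0xA7C8 = 42952.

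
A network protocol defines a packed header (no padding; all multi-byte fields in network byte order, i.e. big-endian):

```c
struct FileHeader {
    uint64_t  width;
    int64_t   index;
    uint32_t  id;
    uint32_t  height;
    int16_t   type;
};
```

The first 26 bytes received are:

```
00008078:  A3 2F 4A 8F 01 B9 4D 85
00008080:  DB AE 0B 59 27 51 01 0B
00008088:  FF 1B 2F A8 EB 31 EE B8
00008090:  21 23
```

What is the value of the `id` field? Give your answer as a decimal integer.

4279971752

`id` follows `width` (8 B), `index` (8 B), so it starts at offset 8 + 8 = 16 and occupies 4 bytes.
Bytes at offsets 16..19: FF 1B 2F A8.
Big-endian: lowest address holds the most-significant byte.
The bytes are already most-significant first: 0xFF1B2FA8.
0xFF1B2FA8 = 4279971752.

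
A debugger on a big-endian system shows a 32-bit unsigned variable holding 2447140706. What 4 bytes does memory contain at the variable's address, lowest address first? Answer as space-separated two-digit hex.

2447140706 in hexadecimal, padded to 32 bits, is 0x91DC6762.
Split into bytes (most-significant first): 91 DC 67 62.
In big-endian order the high byte comes first in memory.
So the memory order matches the most-significant-first order: 91 DC 67 62.

91 DC 67 62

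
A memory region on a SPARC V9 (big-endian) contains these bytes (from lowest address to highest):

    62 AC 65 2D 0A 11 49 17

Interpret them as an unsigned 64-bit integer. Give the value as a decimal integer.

7110169155828009239

Big-endian: lowest address holds the most-significant byte.
The bytes are already most-significant first: 0x62AC652D0A114917.
0x62AC652D0A114917 = 7110169155828009239.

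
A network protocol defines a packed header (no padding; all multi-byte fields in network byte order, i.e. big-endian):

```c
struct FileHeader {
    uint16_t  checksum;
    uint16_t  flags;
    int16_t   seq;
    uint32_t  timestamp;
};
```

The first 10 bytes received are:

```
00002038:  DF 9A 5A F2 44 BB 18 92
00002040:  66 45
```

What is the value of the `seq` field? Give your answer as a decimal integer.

17595

`seq` follows `checksum` (2 B), `flags` (2 B), so it starts at offset 2 + 2 = 4 and occupies 2 bytes.
Bytes at offsets 4..5: 44 BB.
Big-endian stores the most-significant byte at the lowest address.
The bytes are already most-significant first: 0x44BB.
0x44BB = 17595.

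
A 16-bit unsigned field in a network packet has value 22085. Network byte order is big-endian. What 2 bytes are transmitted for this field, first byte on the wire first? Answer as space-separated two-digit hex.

56 45

22085 in hexadecimal, padded to 16 bits, is 0x5645.
Split into bytes (most-significant first): 56 45.
Big-endian stores the most-significant byte at the lowest address.
So the memory order matches the most-significant-first order: 56 45.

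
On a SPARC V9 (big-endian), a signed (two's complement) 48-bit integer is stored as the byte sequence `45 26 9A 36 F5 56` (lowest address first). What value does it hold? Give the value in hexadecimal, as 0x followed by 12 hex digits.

0x45269A36F556

In big-endian order the high byte comes first in memory.
The bytes are already most-significant first: 0x45269A36F556.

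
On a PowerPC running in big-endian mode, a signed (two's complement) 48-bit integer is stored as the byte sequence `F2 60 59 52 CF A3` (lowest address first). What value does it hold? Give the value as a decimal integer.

-14979347329117

In big-endian order the high byte comes first in memory.
The bytes are already most-significant first: 0xF2605952CFA3.
Top bit is set, so as a signed 48-bit value this is 0xF2605952CFA3 − 2^48 = -14979347329117.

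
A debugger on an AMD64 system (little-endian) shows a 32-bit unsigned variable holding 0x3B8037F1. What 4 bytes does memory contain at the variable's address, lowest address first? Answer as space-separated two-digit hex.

F1 37 80 3B

Split into bytes (most-significant first): 3B 80 37 F1.
Little-endian stores the least-significant byte at the lowest address.
So at ascending addresses the bytes are F1 37 80 3B.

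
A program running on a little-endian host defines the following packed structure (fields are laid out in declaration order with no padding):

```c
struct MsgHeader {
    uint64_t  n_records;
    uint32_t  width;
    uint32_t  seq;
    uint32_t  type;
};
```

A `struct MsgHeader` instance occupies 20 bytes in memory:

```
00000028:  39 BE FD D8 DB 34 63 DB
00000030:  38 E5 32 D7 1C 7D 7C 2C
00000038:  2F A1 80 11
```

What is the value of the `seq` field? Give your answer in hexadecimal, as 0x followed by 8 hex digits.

0x2C7C7D1C

`seq` follows `n_records` (8 B), `width` (4 B), so it starts at offset 8 + 4 = 12 and occupies 4 bytes.
Bytes at offsets 12..15: 1C 7D 7C 2C.
Little-endian stores the least-significant byte at the lowest address.
Reassemble most-significant byte first: 2C 7C 7D 1C → 0x2C7C7D1C.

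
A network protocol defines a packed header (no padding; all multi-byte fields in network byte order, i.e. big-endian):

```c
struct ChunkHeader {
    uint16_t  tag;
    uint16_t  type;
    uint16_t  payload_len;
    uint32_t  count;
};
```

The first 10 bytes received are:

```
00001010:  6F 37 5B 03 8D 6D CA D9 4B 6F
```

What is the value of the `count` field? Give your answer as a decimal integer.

`count` follows `tag` (2 B), `type` (2 B), `payload_len` (2 B), so it starts at offset 2 + 2 + 2 = 6 and occupies 4 bytes.
Bytes at offsets 6..9: CA D9 4B 6F.
In big-endian order the high byte comes first in memory.
The bytes are already most-significant first: 0xCAD94B6F.
0xCAD94B6F = 3403238255.

3403238255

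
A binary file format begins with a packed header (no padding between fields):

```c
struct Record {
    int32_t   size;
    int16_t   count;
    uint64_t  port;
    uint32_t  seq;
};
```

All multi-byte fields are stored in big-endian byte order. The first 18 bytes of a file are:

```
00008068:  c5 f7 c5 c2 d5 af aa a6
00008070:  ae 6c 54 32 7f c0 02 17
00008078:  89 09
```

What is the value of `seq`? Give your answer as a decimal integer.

35096841

`seq` follows `size` (4 B), `count` (2 B), `port` (8 B), so it starts at offset 4 + 2 + 8 = 14 and occupies 4 bytes.
Bytes at offsets 14..17: 02 17 89 09.
Big-endian stores the most-significant byte at the lowest address.
The bytes are already most-significant first: 0x02178909.
0x02178909 = 35096841.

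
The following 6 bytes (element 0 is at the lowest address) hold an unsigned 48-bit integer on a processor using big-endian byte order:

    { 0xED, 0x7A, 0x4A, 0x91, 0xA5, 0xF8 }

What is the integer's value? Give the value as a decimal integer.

Big-endian: lowest address holds the most-significant byte.
The bytes are already most-significant first: 0xED7A4A91A5F8.
0xED7A4A91A5F8 = 261109492852216.

261109492852216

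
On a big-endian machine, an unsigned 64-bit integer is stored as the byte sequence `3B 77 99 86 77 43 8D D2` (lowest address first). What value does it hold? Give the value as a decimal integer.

In big-endian order the high byte comes first in memory.
The bytes are already most-significant first: 0x3B77998677438DD2.
0x3B77998677438DD2 = 4285062373271899602.

4285062373271899602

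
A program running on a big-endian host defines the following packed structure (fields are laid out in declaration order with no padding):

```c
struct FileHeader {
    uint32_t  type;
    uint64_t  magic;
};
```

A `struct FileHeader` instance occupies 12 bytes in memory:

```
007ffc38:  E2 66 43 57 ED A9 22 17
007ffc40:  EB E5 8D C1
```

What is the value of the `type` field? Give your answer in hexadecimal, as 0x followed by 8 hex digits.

0xE2664357

`type` is the first field, at byte offset 0, occupying 4 bytes.
Bytes at offsets 0..3: E2 66 43 57.
Big-endian stores the most-significant byte at the lowest address.
The bytes are already most-significant first: 0xE2664357.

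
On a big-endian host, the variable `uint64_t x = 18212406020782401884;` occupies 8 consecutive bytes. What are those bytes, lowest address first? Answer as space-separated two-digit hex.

FC BF 76 C8 4D EB A9 5C

18212406020782401884 in hexadecimal, padded to 64 bits, is 0xFCBF76C84DEBA95C.
Split into bytes (most-significant first): FC BF 76 C8 4D EB A9 5C.
Big-endian stores the most-significant byte at the lowest address.
So the memory order matches the most-significant-first order: FC BF 76 C8 4D EB A9 5C.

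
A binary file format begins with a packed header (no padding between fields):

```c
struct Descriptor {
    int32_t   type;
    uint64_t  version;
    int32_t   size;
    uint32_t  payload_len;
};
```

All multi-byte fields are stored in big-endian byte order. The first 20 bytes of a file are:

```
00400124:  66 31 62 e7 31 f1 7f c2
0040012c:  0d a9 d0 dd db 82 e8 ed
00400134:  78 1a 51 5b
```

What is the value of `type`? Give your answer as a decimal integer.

`type` is the first field, at byte offset 0, occupying 4 bytes.
Bytes at offsets 0..3: 66 31 62 E7.
In big-endian order the high byte comes first in memory.
The bytes are already most-significant first: 0x663162E7.
0x663162E7 = 1714512615.

1714512615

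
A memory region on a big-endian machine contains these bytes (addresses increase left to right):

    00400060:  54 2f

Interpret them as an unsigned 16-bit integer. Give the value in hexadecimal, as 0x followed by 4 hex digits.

0x542F

Big-endian: lowest address holds the most-significant byte.
The bytes are already most-significant first: 0x542F.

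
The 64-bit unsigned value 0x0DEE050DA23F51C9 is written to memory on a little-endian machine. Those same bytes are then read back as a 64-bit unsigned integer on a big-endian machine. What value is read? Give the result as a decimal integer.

14506445839972822541

Stored little-endian, the bytes at ascending addresses are C9 51 3F A2 0D 05 EE 0D.
Read back as big-endian, the last byte is least significant, giving 0xC9513FA20D05EE0D.
0xC9513FA20D05EE0D = 14506445839972822541.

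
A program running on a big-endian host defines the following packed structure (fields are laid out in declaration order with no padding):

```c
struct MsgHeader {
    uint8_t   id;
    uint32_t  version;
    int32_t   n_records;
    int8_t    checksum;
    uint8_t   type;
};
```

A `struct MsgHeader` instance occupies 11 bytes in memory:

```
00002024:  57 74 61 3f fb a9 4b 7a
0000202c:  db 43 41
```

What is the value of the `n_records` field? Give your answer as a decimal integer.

`n_records` follows `id` (1 B), `version` (4 B), so it starts at offset 1 + 4 = 5 and occupies 4 bytes.
Bytes at offsets 5..8: A9 4B 7A DB.
Big-endian stores the most-significant byte at the lowest address.
The bytes are already most-significant first: 0xA94B7ADB.
Top bit is set, so as a signed 32-bit value this is 0xA94B7ADB − 2^32 = -1454671141.

-1454671141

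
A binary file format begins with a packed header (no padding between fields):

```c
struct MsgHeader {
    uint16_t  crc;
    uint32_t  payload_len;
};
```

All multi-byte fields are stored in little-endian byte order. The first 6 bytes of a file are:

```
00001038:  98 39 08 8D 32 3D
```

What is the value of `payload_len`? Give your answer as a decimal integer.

`payload_len` follows `crc` (2 bytes), so it starts at byte offset 2 and occupies 4 bytes.
Bytes at offsets 2..5: 08 8D 32 3D.
Little-endian stores the least-significant byte at the lowest address.
Reassemble most-significant byte first: 3D 32 8D 08 → 0x3D328D08.
0x3D328D08 = 1026723080.

1026723080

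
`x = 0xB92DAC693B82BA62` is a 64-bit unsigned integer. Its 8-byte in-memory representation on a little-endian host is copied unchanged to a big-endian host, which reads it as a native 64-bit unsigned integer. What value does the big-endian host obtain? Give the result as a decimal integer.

Stored little-endian, the bytes at ascending addresses are 62 BA 82 3B 69 AC 2D B9.
Read back as big-endian, the last byte is least significant, giving 0x62BA823B69AC2DB9.
0x62BA823B69AC2DB9 = 7114141753072692665.

7114141753072692665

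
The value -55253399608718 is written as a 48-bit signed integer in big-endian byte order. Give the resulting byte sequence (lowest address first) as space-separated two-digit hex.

Two's complement of -55253399608718 in 48 bits: 55253399608718 = 0x3240AF419D8E; invert → 0xCDBF50BE6271; add 1 → 0xCDBF50BE6272.
Split into bytes (most-significant first): CD BF 50 BE 62 72.
In big-endian order the high byte comes first in memory.
So the memory order matches the most-significant-first order: CD BF 50 BE 62 72.

CD BF 50 BE 62 72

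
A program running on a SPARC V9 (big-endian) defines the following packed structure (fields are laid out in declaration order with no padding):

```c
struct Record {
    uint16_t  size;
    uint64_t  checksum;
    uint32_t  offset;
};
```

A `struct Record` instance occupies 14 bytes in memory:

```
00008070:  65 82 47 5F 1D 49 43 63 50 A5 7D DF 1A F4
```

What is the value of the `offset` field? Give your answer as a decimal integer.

2111773428

`offset` follows `size` (2 B), `checksum` (8 B), so it starts at offset 2 + 8 = 10 and occupies 4 bytes.
Bytes at offsets 10..13: 7D DF 1A F4.
Big-endian stores the most-significant byte at the lowest address.
The bytes are already most-significant first: 0x7DDF1AF4.
0x7DDF1AF4 = 2111773428.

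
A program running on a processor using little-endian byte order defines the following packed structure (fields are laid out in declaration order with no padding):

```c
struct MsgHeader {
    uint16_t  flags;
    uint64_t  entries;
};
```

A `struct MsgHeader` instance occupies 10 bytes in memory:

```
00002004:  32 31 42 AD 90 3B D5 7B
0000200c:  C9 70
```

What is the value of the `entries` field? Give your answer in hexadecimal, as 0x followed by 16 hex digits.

`entries` follows `flags` (2 bytes), so it starts at byte offset 2 and occupies 8 bytes.
Bytes at offsets 2..9: 42 AD 90 3B D5 7B C9 70.
In little-endian order the low byte comes first in memory.
Reassemble most-significant byte first: 70 C9 7B D5 3B 90 AD 42 → 0x70C97BD53B90AD42.

0x70C97BD53B90AD42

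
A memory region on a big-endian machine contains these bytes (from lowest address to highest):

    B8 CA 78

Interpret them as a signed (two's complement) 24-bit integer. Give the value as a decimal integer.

Big-endian stores the most-significant byte at the lowest address.
The bytes are already most-significant first: 0xB8CA78.
Top bit is set, so as a signed 24-bit value this is 0xB8CA78 − 2^24 = -4666760.

-4666760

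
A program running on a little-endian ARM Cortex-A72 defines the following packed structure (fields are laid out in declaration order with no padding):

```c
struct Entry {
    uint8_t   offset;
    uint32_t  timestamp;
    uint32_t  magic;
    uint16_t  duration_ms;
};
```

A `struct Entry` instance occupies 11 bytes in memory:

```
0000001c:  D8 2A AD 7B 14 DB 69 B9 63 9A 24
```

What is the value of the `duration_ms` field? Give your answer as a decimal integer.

`duration_ms` follows `offset` (1 B), `timestamp` (4 B), `magic` (4 B), so it starts at offset 1 + 4 + 4 = 9 and occupies 2 bytes.
Bytes at offsets 9..10: 9A 24.
Little-endian stores the least-significant byte at the lowest address.
Reassemble most-significant byte first: 24 9A → 0x249A.
0x249A = 9370.

9370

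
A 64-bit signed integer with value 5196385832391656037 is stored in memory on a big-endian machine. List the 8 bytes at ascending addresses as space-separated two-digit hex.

48 1D 45 62 07 93 C2 65

5196385832391656037 in hexadecimal, padded to 64 bits, is 0x481D45620793C265.
Split into bytes (most-significant first): 48 1D 45 62 07 93 C2 65.
Big-endian stores the most-significant byte at the lowest address.
So the memory order matches the most-significant-first order: 48 1D 45 62 07 93 C2 65.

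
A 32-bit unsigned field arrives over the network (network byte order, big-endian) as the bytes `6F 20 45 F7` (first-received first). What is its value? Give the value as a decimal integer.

1864386039

Big-endian stores the most-significant byte at the lowest address.
The bytes are already most-significant first: 0x6F2045F7.
0x6F2045F7 = 1864386039.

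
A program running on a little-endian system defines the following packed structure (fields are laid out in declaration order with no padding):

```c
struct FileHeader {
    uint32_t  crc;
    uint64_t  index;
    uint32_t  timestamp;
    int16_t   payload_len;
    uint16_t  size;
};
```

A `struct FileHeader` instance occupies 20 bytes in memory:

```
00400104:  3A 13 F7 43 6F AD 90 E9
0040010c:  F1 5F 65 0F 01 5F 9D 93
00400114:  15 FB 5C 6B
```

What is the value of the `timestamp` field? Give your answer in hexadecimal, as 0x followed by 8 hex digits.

`timestamp` follows `crc` (4 B), `index` (8 B), so it starts at offset 4 + 8 = 12 and occupies 4 bytes.
Bytes at offsets 12..15: 01 5F 9D 93.
Little-endian: lowest address holds the least-significant byte.
Reassemble most-significant byte first: 93 9D 5F 01 → 0x939D5F01.

0x939D5F01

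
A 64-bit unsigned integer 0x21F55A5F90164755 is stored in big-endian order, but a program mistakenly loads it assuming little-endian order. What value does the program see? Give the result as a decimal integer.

6144905025901229345

Stored big-endian, the bytes at ascending addresses are 21 F5 5A 5F 90 16 47 55.
Read back as little-endian, the first byte is least significant, giving 0x554716905F5AF521.
0x554716905F5AF521 = 6144905025901229345.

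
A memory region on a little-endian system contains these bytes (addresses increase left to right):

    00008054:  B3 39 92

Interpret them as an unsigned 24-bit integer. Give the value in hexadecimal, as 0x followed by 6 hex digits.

Little-endian: lowest address holds the least-significant byte.
Reassemble most-significant byte first: 92 39 B3 → 0x9239B3.

0x9239B3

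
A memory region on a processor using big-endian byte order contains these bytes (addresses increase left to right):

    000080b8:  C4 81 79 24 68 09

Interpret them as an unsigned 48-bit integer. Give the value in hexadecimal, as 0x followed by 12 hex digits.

0xC48179246809

In big-endian order the high byte comes first in memory.
The bytes are already most-significant first: 0xC48179246809.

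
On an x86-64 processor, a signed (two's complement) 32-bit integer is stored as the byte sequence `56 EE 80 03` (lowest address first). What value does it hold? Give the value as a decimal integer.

58781270

In little-endian order the low byte comes first in memory.
Reassemble most-significant byte first: 03 80 EE 56 → 0x0380EE56.
0x0380EE56 = 58781270.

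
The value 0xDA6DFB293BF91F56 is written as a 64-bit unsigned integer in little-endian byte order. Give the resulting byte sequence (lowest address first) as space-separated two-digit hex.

Split into bytes (most-significant first): DA 6D FB 29 3B F9 1F 56.
Little-endian stores the least-significant byte at the lowest address.
So at ascending addresses the bytes are 56 1F F9 3B 29 FB 6D DA.

56 1F F9 3B 29 FB 6D DA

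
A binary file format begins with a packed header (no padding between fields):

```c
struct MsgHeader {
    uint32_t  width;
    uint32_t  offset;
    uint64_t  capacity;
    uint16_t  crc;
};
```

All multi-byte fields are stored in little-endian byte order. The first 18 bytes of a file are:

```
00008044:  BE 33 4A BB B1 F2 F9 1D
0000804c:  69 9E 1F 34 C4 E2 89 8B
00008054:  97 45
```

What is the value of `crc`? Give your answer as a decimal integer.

17815

`crc` follows `width` (4 B), `offset` (4 B), `capacity` (8 B), so it starts at offset 4 + 4 + 8 = 16 and occupies 2 bytes.
Bytes at offsets 16..17: 97 45.
Little-endian: lowest address holds the least-significant byte.
Reassemble most-significant byte first: 45 97 → 0x4597.
0x4597 = 17815.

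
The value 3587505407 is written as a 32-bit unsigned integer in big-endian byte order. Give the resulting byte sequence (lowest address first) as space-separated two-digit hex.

D5 D4 FC FF

3587505407 in hexadecimal, padded to 32 bits, is 0xD5D4FCFF.
Split into bytes (most-significant first): D5 D4 FC FF.
In big-endian order the high byte comes first in memory.
So the memory order matches the most-significant-first order: D5 D4 FC FF.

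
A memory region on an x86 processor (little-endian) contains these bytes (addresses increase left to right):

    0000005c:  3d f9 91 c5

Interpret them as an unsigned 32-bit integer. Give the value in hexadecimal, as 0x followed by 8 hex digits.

0xC591F93D

Little-endian stores the least-significant byte at the lowest address.
Reassemble most-significant byte first: C5 91 F9 3D → 0xC591F93D.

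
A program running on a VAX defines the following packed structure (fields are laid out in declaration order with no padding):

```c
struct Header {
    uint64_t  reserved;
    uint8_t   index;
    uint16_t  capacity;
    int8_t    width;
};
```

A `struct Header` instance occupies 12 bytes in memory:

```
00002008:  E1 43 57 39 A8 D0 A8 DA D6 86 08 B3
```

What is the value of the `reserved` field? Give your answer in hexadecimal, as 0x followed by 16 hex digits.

`reserved` is the first field, at byte offset 0, occupying 8 bytes.
Bytes at offsets 0..7: E1 43 57 39 A8 D0 A8 DA.
Little-endian stores the least-significant byte at the lowest address.
Reassemble most-significant byte first: DA A8 D0 A8 39 57 43 E1 → 0xDAA8D0A8395743E1.

0xDAA8D0A8395743E1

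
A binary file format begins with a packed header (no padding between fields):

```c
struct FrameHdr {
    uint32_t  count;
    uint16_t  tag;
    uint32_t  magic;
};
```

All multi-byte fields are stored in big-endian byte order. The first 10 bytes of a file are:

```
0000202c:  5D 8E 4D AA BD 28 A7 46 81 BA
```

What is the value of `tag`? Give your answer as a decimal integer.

`tag` follows `count` (4 bytes), so it starts at byte offset 4 and occupies 2 bytes.
Bytes at offsets 4..5: BD 28.
Big-endian: lowest address holds the most-significant byte.
The bytes are already most-significant first: 0xBD28.
0xBD28 = 48424.

48424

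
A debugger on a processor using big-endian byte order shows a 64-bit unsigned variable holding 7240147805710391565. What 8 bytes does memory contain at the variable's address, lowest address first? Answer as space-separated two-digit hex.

7240147805710391565 in hexadecimal, padded to 64 bits, is 0x647A2C11C0B1190D.
Split into bytes (most-significant first): 64 7A 2C 11 C0 B1 19 0D.
Big-endian: lowest address holds the most-significant byte.
So the memory order matches the most-significant-first order: 64 7A 2C 11 C0 B1 19 0D.

64 7A 2C 11 C0 B1 19 0D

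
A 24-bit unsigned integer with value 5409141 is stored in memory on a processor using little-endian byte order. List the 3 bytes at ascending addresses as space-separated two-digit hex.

5409141 in hexadecimal, padded to 24 bits, is 0x528975.
Split into bytes (most-significant first): 52 89 75.
Little-endian stores the least-significant byte at the lowest address.
So at ascending addresses the bytes are 75 89 52.

75 89 52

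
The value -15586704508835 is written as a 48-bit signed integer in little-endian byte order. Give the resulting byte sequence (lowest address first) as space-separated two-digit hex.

Two's complement of -15586704508835 in 48 bits: 15586704508835 = 0x0E2D0FFC47A3; invert → 0xF1D2F003B85C; add 1 → 0xF1D2F003B85D.
Split into bytes (most-significant first): F1 D2 F0 03 B8 5D.
In little-endian order the low byte comes first in memory.
So at ascending addresses the bytes are 5D B8 03 F0 D2 F1.

5D B8 03 F0 D2 F1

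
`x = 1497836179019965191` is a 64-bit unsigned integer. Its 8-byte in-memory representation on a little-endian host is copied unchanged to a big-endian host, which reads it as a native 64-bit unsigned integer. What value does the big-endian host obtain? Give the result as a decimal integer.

1497836179019965191 in 64-bit hexadecimal is 0x14C96211A636A307.
Stored little-endian, the bytes at ascending addresses are 07 A3 36 A6 11 62 C9 14.
Read back as big-endian, the last byte is least significant, giving 0x07A336A61162C914.
0x07A336A61162C914 = 550343666353490196.

550343666353490196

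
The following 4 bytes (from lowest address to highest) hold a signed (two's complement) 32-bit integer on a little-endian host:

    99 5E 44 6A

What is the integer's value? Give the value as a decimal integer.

Little-endian: lowest address holds the least-significant byte.
Reassemble most-significant byte first: 6A 44 5E 99 → 0x6A445E99.
0x6A445E99 = 1782865561.

1782865561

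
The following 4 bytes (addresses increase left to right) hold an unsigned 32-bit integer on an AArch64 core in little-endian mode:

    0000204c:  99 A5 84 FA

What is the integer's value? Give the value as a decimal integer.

4202997145

Little-endian: lowest address holds the least-significant byte.
Reassemble most-significant byte first: FA 84 A5 99 → 0xFA84A599.
0xFA84A599 = 4202997145.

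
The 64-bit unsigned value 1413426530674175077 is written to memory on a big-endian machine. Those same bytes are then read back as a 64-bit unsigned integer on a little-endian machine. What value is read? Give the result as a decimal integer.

1413426530674175077 in 64-bit hexadecimal is 0x139D7FF0E4F26C65.
Stored big-endian, the bytes at ascending addresses are 13 9D 7F F0 E4 F2 6C 65.
Read back as little-endian, the first byte is least significant, giving 0x656CF2E4F07F9D13.
0x656CF2E4F07F9D13 = 7308483360416832787.

7308483360416832787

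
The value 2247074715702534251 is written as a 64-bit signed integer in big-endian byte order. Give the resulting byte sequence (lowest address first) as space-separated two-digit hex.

2247074715702534251 in hexadecimal, padded to 64 bits, is 0x1F2F368C6536206B.
Split into bytes (most-significant first): 1F 2F 36 8C 65 36 20 6B.
Big-endian stores the most-significant byte at the lowest address.
So the memory order matches the most-significant-first order: 1F 2F 36 8C 65 36 20 6B.

1F 2F 36 8C 65 36 20 6B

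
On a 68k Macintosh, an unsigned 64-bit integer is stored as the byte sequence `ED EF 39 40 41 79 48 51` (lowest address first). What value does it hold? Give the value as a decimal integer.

Big-endian stores the most-significant byte at the lowest address.
The bytes are already most-significant first: 0xEDEF394041794851.
0xEDEF394041794851 = 17144985254561925201.

17144985254561925201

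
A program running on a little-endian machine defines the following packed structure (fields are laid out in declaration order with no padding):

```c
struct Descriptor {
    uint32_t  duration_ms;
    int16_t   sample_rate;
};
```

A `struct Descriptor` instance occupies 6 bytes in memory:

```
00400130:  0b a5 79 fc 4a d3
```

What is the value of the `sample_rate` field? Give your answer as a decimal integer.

`sample_rate` follows `duration_ms` (4 bytes), so it starts at byte offset 4 and occupies 2 bytes.
Bytes at offsets 4..5: 4A D3.
In little-endian order the low byte comes first in memory.
Reassemble most-significant byte first: D3 4A → 0xD34A.
Top bit is set, so as a signed 16-bit value this is 0xD34A − 2^16 = -11446.

-11446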